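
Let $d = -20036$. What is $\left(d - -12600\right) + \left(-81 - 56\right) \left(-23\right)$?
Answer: $-4285$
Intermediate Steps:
$\left(d - -12600\right) + \left(-81 - 56\right) \left(-23\right) = \left(-20036 - -12600\right) + \left(-81 - 56\right) \left(-23\right) = \left(-20036 + 12600\right) - -3151 = -7436 + 3151 = -4285$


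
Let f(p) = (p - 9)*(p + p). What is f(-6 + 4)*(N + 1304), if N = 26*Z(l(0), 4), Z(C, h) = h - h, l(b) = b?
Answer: 57376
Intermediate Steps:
f(p) = 2*p*(-9 + p) (f(p) = (-9 + p)*(2*p) = 2*p*(-9 + p))
Z(C, h) = 0
N = 0 (N = 26*0 = 0)
f(-6 + 4)*(N + 1304) = (2*(-6 + 4)*(-9 + (-6 + 4)))*(0 + 1304) = (2*(-2)*(-9 - 2))*1304 = (2*(-2)*(-11))*1304 = 44*1304 = 57376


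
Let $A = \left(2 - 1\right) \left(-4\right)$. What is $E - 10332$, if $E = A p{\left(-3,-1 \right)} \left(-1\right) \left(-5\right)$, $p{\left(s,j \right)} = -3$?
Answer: $-10272$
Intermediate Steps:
$A = -4$ ($A = 1 \left(-4\right) = -4$)
$E = 60$ ($E = - 4 \left(-3\right) \left(-1\right) \left(-5\right) = - 4 \cdot 3 \left(-5\right) = \left(-4\right) \left(-15\right) = 60$)
$E - 10332 = 60 - 10332 = -10272$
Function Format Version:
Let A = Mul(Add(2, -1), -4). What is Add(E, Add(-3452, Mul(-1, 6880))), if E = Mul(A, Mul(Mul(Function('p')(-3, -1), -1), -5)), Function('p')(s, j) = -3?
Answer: -10272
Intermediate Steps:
A = -4 (A = Mul(1, -4) = -4)
E = 60 (E = Mul(-4, Mul(Mul(-3, -1), -5)) = Mul(-4, Mul(3, -5)) = Mul(-4, -15) = 60)
Add(E, Add(-3452, Mul(-1, 6880))) = Add(60, Add(-3452, Mul(-1, 6880))) = Add(60, Add(-3452, -6880)) = Add(60, -10332) = -10272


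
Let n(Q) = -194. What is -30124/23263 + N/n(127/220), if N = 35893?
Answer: -840822915/4513022 ≈ -186.31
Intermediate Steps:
-30124/23263 + N/n(127/220) = -30124/23263 + 35893/(-194) = -30124*1/23263 + 35893*(-1/194) = -30124/23263 - 35893/194 = -840822915/4513022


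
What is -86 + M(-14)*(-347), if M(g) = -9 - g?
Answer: -1821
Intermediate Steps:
-86 + M(-14)*(-347) = -86 + (-9 - 1*(-14))*(-347) = -86 + (-9 + 14)*(-347) = -86 + 5*(-347) = -86 - 1735 = -1821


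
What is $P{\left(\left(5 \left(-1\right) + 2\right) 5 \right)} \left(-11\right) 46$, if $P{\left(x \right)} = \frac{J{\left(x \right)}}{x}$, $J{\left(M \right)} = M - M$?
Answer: $0$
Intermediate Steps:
$J{\left(M \right)} = 0$
$P{\left(x \right)} = 0$ ($P{\left(x \right)} = \frac{0}{x} = 0$)
$P{\left(\left(5 \left(-1\right) + 2\right) 5 \right)} \left(-11\right) 46 = 0 \left(-11\right) 46 = 0 \cdot 46 = 0$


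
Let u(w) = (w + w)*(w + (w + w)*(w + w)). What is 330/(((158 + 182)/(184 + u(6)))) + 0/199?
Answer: 32736/17 ≈ 1925.6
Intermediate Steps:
u(w) = 2*w*(w + 4*w**2) (u(w) = (2*w)*(w + (2*w)*(2*w)) = (2*w)*(w + 4*w**2) = 2*w*(w + 4*w**2))
330/(((158 + 182)/(184 + u(6)))) + 0/199 = 330/(((158 + 182)/(184 + 6**2*(2 + 8*6)))) + 0/199 = 330/((340/(184 + 36*(2 + 48)))) + 0*(1/199) = 330/((340/(184 + 36*50))) + 0 = 330/((340/(184 + 1800))) + 0 = 330/((340/1984)) + 0 = 330/((340*(1/1984))) + 0 = 330/(85/496) + 0 = 330*(496/85) + 0 = 32736/17 + 0 = 32736/17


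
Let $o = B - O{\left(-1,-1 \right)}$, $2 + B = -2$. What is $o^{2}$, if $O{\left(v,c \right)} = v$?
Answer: $9$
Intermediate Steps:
$B = -4$ ($B = -2 - 2 = -4$)
$o = -3$ ($o = -4 - -1 = -4 + 1 = -3$)
$o^{2} = \left(-3\right)^{2} = 9$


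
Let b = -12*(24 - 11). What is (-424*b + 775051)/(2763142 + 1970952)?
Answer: 841195/4734094 ≈ 0.17769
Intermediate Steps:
b = -156 (b = -12*13 = -156)
(-424*b + 775051)/(2763142 + 1970952) = (-424*(-156) + 775051)/(2763142 + 1970952) = (66144 + 775051)/4734094 = 841195*(1/4734094) = 841195/4734094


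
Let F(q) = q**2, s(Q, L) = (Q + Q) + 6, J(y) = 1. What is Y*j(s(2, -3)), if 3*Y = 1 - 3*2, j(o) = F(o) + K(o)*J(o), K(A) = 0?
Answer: -500/3 ≈ -166.67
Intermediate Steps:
s(Q, L) = 6 + 2*Q (s(Q, L) = 2*Q + 6 = 6 + 2*Q)
j(o) = o**2 (j(o) = o**2 + 0*1 = o**2 + 0 = o**2)
Y = -5/3 (Y = (1 - 3*2)/3 = (1 - 6)/3 = (1/3)*(-5) = -5/3 ≈ -1.6667)
Y*j(s(2, -3)) = -5*(6 + 2*2)**2/3 = -5*(6 + 4)**2/3 = -5/3*10**2 = -5/3*100 = -500/3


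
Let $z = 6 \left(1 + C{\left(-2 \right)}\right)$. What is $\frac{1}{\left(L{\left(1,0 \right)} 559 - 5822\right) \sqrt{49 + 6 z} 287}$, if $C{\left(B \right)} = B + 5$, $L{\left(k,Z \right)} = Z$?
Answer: $- \frac{\sqrt{193}}{322486402} \approx -4.3079 \cdot 10^{-8}$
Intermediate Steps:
$C{\left(B \right)} = 5 + B$
$z = 24$ ($z = 6 \left(1 + \left(5 - 2\right)\right) = 6 \left(1 + 3\right) = 6 \cdot 4 = 24$)
$\frac{1}{\left(L{\left(1,0 \right)} 559 - 5822\right) \sqrt{49 + 6 z} 287} = \frac{1}{\left(0 \cdot 559 - 5822\right) \sqrt{49 + 6 \cdot 24} \cdot 287} = \frac{1}{\left(0 - 5822\right) \sqrt{49 + 144} \cdot 287} = \frac{1}{\left(-5822\right) \sqrt{193} \cdot 287} = - \frac{1}{5822 \cdot 287 \sqrt{193}} = - \frac{\frac{1}{55391} \sqrt{193}}{5822} = - \frac{\sqrt{193}}{322486402}$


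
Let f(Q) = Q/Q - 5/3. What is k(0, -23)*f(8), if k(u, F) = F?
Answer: 46/3 ≈ 15.333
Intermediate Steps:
f(Q) = -⅔ (f(Q) = 1 - 5*⅓ = 1 - 5/3 = -⅔)
k(0, -23)*f(8) = -23*(-⅔) = 46/3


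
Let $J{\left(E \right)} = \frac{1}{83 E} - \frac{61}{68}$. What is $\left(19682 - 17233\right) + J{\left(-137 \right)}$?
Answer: $\frac{1892941673}{773228} \approx 2448.1$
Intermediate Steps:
$J{\left(E \right)} = - \frac{61}{68} + \frac{1}{83 E}$ ($J{\left(E \right)} = \frac{1}{83 E} - \frac{61}{68} = - \frac{61}{68} + \frac{1}{83 E}$)
$\left(19682 - 17233\right) + J{\left(-137 \right)} = \left(19682 - 17233\right) + \frac{68 - -693631}{5644 \left(-137\right)} = \left(19682 - 17233\right) + \frac{1}{5644} \left(- \frac{1}{137}\right) \left(68 + 693631\right) = 2449 + \frac{1}{5644} \left(- \frac{1}{137}\right) 693699 = 2449 - \frac{693699}{773228} = \frac{1892941673}{773228}$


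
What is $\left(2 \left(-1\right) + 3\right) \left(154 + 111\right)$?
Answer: $265$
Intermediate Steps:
$\left(2 \left(-1\right) + 3\right) \left(154 + 111\right) = \left(-2 + 3\right) 265 = 1 \cdot 265 = 265$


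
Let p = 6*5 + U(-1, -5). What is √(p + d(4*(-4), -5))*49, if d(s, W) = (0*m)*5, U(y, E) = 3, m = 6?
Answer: 49*√33 ≈ 281.48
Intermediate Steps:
d(s, W) = 0 (d(s, W) = (0*6)*5 = 0*5 = 0)
p = 33 (p = 6*5 + 3 = 30 + 3 = 33)
√(p + d(4*(-4), -5))*49 = √(33 + 0)*49 = √33*49 = 49*√33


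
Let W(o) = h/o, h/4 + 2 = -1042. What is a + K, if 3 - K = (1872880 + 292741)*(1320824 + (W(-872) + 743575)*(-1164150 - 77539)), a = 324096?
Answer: 217945919026532333248/109 ≈ 1.9995e+18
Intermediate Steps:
h = -4176 (h = -8 + 4*(-1042) = -8 - 4168 = -4176)
W(o) = -4176/o
K = 217945919026497006784/109 (K = 3 - (1872880 + 292741)*(1320824 + (-4176/(-872) + 743575)*(-1164150 - 77539)) = 3 - 2165621*(1320824 + (-4176*(-1/872) + 743575)*(-1241689)) = 3 - 2165621*(1320824 + (522/109 + 743575)*(-1241689)) = 3 - 2165621*(1320824 + (81050197/109)*(-1241689)) = 3 - 2165621*(1320824 - 100639138062733/109) = 3 - 2165621*(-100638994092917)/109 = 3 - 1*(-217945919026497006457/109) = 3 + 217945919026497006457/109 = 217945919026497006784/109 ≈ 1.9995e+18)
a + K = 324096 + 217945919026497006784/109 = 217945919026532333248/109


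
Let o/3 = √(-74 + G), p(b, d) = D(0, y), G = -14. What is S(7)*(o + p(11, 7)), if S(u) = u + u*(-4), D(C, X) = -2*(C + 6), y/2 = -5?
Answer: 252 - 126*I*√22 ≈ 252.0 - 590.99*I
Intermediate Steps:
y = -10 (y = 2*(-5) = -10)
D(C, X) = -12 - 2*C (D(C, X) = -2*(6 + C) = -12 - 2*C)
p(b, d) = -12 (p(b, d) = -12 - 2*0 = -12 + 0 = -12)
o = 6*I*√22 (o = 3*√(-74 - 14) = 3*√(-88) = 3*(2*I*√22) = 6*I*√22 ≈ 28.142*I)
S(u) = -3*u (S(u) = u - 4*u = -3*u)
S(7)*(o + p(11, 7)) = (-3*7)*(6*I*√22 - 12) = -21*(-12 + 6*I*√22) = 252 - 126*I*√22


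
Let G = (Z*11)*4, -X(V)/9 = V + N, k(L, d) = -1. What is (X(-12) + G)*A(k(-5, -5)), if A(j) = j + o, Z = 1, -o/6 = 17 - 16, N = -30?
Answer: -2954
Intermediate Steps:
o = -6 (o = -6*(17 - 16) = -6*1 = -6)
X(V) = 270 - 9*V (X(V) = -9*(V - 30) = -9*(-30 + V) = 270 - 9*V)
G = 44 (G = (1*11)*4 = 11*4 = 44)
A(j) = -6 + j (A(j) = j - 6 = -6 + j)
(X(-12) + G)*A(k(-5, -5)) = ((270 - 9*(-12)) + 44)*(-6 - 1) = ((270 + 108) + 44)*(-7) = (378 + 44)*(-7) = 422*(-7) = -2954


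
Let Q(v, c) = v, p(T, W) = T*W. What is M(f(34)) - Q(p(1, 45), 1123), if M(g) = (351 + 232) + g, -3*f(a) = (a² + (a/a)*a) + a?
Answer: 130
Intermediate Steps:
f(a) = -2*a/3 - a²/3 (f(a) = -((a² + (a/a)*a) + a)/3 = -((a² + 1*a) + a)/3 = -((a² + a) + a)/3 = -((a + a²) + a)/3 = -(a² + 2*a)/3 = -2*a/3 - a²/3)
M(g) = 583 + g
M(f(34)) - Q(p(1, 45), 1123) = (583 - ⅓*34*(2 + 34)) - 45 = (583 - ⅓*34*36) - 1*45 = (583 - 408) - 45 = 175 - 45 = 130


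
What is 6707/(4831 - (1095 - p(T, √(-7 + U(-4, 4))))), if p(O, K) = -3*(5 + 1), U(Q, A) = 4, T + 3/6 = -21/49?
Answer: 6707/3718 ≈ 1.8039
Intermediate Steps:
T = -13/14 (T = -½ - 21/49 = -½ - 21*1/49 = -½ - 3/7 = -13/14 ≈ -0.92857)
p(O, K) = -18 (p(O, K) = -3*6 = -18)
6707/(4831 - (1095 - p(T, √(-7 + U(-4, 4))))) = 6707/(4831 - (1095 - 1*(-18))) = 6707/(4831 - (1095 + 18)) = 6707/(4831 - 1*1113) = 6707/(4831 - 1113) = 6707/3718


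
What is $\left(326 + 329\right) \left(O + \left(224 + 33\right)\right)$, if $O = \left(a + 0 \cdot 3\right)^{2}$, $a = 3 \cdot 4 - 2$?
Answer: $233835$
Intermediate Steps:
$a = 10$ ($a = 12 - 2 = 10$)
$O = 100$ ($O = \left(10 + 0 \cdot 3\right)^{2} = \left(10 + 0\right)^{2} = 10^{2} = 100$)
$\left(326 + 329\right) \left(O + \left(224 + 33\right)\right) = \left(326 + 329\right) \left(100 + \left(224 + 33\right)\right) = 655 \left(100 + 257\right) = 655 \cdot 357 = 233835$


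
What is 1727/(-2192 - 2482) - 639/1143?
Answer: -551183/593598 ≈ -0.92855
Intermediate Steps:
1727/(-2192 - 2482) - 639/1143 = 1727/(-4674) - 639*1/1143 = 1727*(-1/4674) - 71/127 = -1727/4674 - 71/127 = -551183/593598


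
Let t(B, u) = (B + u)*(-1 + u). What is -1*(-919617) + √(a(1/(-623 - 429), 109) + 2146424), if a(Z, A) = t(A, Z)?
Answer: 919617 + √2375335282145/1052 ≈ 9.2108e+5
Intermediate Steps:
t(B, u) = (-1 + u)*(B + u)
a(Z, A) = Z² - A - Z + A*Z
-1*(-919617) + √(a(1/(-623 - 429), 109) + 2146424) = -1*(-919617) + √(((1/(-623 - 429))² - 1*109 - 1/(-623 - 429) + 109/(-623 - 429)) + 2146424) = 919617 + √(((1/(-1052))² - 109 - 1/(-1052) + 109/(-1052)) + 2146424) = 919617 + √(((-1/1052)² - 109 - 1*(-1/1052) + 109*(-1/1052)) + 2146424) = 919617 + √((1/1106704 - 109 + 1/1052 - 109/1052) + 2146424) = 919617 + √(-120744351/1106704 + 2146424) = 919617 + √(2375335282145/1106704) = 919617 + √2375335282145/1052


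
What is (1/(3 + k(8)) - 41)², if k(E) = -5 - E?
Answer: 168921/100 ≈ 1689.2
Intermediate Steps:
(1/(3 + k(8)) - 41)² = (1/(3 + (-5 - 1*8)) - 41)² = (1/(3 + (-5 - 8)) - 41)² = (1/(3 - 13) - 41)² = (1/(-10) - 41)² = (-⅒ - 41)² = (-411/10)² = 168921/100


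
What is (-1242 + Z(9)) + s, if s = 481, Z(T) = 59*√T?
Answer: -584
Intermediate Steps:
(-1242 + Z(9)) + s = (-1242 + 59*√9) + 481 = (-1242 + 59*3) + 481 = (-1242 + 177) + 481 = -1065 + 481 = -584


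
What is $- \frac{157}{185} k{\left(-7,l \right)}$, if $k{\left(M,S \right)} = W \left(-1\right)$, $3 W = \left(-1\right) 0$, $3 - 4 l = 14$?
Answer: $0$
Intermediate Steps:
$l = - \frac{11}{4}$ ($l = \frac{3}{4} - \frac{7}{2} = - \frac{11}{4} \approx -2.75$)
$W = 0$ ($W = \frac{\left(-1\right) 0}{3} = \frac{1}{3} \cdot 0 = 0$)
$k{\left(M,S \right)} = 0$ ($k{\left(M,S \right)} = 0 \left(-1\right) = 0$)
$- \frac{157}{185} k{\left(-7,l \right)} = - \frac{157}{185} \cdot 0 = \left(-157\right) \frac{1}{185} \cdot 0 = \left(- \frac{157}{185}\right) 0 = 0$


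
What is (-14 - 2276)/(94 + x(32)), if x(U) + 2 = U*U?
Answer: -1145/558 ≈ -2.0520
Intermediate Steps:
x(U) = -2 + U² (x(U) = -2 + U*U = -2 + U²)
(-14 - 2276)/(94 + x(32)) = (-14 - 2276)/(94 + (-2 + 32²)) = -2290/(94 + (-2 + 1024)) = -2290/(94 + 1022) = -2290/1116 = -2290*1/1116 = -1145/558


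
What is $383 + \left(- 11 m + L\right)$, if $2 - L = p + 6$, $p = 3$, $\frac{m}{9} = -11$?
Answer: $1465$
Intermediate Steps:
$m = -99$ ($m = 9 \left(-11\right) = -99$)
$L = -7$ ($L = 2 - \left(3 + 6\right) = 2 - 9 = -7$)
$383 + \left(- 11 m + L\right) = 383 - -1082 = 383 + \left(1089 - 7\right) = 383 + 1082 = 1465$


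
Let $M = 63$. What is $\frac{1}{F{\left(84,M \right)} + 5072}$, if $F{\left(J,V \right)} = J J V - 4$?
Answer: $\frac{1}{449596} \approx 2.2242 \cdot 10^{-6}$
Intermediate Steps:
$F{\left(J,V \right)} = -4 + V J^{2}$ ($F{\left(J,V \right)} = J^{2} V - 4 = V J^{2} - 4 = -4 + V J^{2}$)
$\frac{1}{F{\left(84,M \right)} + 5072} = \frac{1}{\left(-4 + 63 \cdot 84^{2}\right) + 5072} = \frac{1}{\left(-4 + 63 \cdot 7056\right) + 5072} = \frac{1}{\left(-4 + 444528\right) + 5072} = \frac{1}{444524 + 5072} = \frac{1}{449596}$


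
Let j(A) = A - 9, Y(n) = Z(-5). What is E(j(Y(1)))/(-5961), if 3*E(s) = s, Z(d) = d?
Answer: 14/17883 ≈ 0.00078287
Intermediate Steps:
Y(n) = -5
j(A) = -9 + A
E(s) = s/3
E(j(Y(1)))/(-5961) = ((-9 - 5)/3)/(-5961) = ((⅓)*(-14))*(-1/5961) = -14/3*(-1/5961) = 14/17883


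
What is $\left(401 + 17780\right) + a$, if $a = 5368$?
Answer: $23549$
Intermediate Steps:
$\left(401 + 17780\right) + a = \left(401 + 17780\right) + 5368 = 18181 + 5368 = 23549$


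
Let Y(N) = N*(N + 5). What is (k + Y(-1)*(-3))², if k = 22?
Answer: 1156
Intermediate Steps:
Y(N) = N*(5 + N)
(k + Y(-1)*(-3))² = (22 - (5 - 1)*(-3))² = (22 - 1*4*(-3))² = (22 - 4*(-3))² = (22 + 12)² = 34² = 1156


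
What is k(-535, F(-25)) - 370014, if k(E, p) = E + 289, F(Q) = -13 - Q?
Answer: -370260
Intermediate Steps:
k(E, p) = 289 + E
k(-535, F(-25)) - 370014 = (289 - 535) - 370014 = -246 - 370014 = -370260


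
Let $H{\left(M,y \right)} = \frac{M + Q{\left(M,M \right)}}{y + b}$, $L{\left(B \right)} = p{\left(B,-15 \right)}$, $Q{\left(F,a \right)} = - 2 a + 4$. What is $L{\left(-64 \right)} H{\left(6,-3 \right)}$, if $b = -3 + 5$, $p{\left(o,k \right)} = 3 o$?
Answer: $-384$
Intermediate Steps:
$Q{\left(F,a \right)} = 4 - 2 a$
$L{\left(B \right)} = 3 B$
$b = 2$
$H{\left(M,y \right)} = \frac{4 - M}{2 + y}$ ($H{\left(M,y \right)} = \frac{M - \left(-4 + 2 M\right)}{y + 2} = \frac{4 - M}{2 + y}$)
$L{\left(-64 \right)} H{\left(6,-3 \right)} = 3 \left(-64\right) \frac{4 - 6}{2 - 3} = - 192 \frac{4 - 6}{-1} = - 192 \left(\left(-1\right) \left(-2\right)\right) = \left(-192\right) 2 = -384$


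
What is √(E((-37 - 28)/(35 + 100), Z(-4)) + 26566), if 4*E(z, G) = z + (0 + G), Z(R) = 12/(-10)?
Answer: √215181195/90 ≈ 162.99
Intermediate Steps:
Z(R) = -6/5 (Z(R) = 12*(-⅒) = -6/5)
E(z, G) = G/4 + z/4 (E(z, G) = (z + (0 + G))/4 = (z + G)/4 = (G + z)/4 = G/4 + z/4)
√(E((-37 - 28)/(35 + 100), Z(-4)) + 26566) = √(((¼)*(-6/5) + ((-37 - 28)/(35 + 100))/4) + 26566) = √((-3/10 + (-65/135)/4) + 26566) = √((-3/10 + (-65*1/135)/4) + 26566) = √((-3/10 + (¼)*(-13/27)) + 26566) = √((-3/10 - 13/108) + 26566) = √(-227/540 + 26566) = √(14345413/540) = √215181195/90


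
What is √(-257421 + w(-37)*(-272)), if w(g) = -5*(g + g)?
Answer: I*√358061 ≈ 598.38*I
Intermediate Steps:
w(g) = -10*g
√(-257421 + w(-37)*(-272)) = √(-257421 - 10*(-37)*(-272)) = √(-257421 + 370*(-272)) = √(-257421 - 100640) = √(-358061) = I*√358061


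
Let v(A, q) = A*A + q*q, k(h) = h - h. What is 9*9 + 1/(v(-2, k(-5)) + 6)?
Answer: 811/10 ≈ 81.100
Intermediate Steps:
k(h) = 0
v(A, q) = A² + q²
9*9 + 1/(v(-2, k(-5)) + 6) = 9*9 + 1/(((-2)² + 0²) + 6) = 81 + 1/((4 + 0) + 6) = 81 + 1/(4 + 6) = 81 + 1/10 = 81 + ⅒ = 811/10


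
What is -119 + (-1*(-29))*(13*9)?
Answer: 3274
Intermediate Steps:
-119 + (-1*(-29))*(13*9) = -119 + 29*117 = -119 + 3393 = 3274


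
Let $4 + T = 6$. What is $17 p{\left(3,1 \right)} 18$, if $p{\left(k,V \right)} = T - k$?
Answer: $-306$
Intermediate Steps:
$T = 2$ ($T = -4 + 6 = 2$)
$p{\left(k,V \right)} = 2 - k$
$17 p{\left(3,1 \right)} 18 = 17 \left(2 - 3\right) 18 = 17 \left(-1\right) 18 = \left(-17\right) 18 = -306$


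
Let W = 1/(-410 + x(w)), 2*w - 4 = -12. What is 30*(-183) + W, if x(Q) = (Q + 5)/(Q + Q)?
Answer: -18012698/3281 ≈ -5490.0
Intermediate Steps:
w = -4 (w = 2 + (½)*(-12) = 2 - 6 = -4)
x(Q) = (5 + Q)/(2*Q) (x(Q) = (5 + Q)/((2*Q)) = (5 + Q)*(1/(2*Q)) = (5 + Q)/(2*Q))
W = -8/3281 (W = 1/(-410 + (½)*(5 - 4)/(-4)) = 1/(-410 + (½)*(-¼)*1) = 1/(-410 - ⅛) = 1/(-3281/8) = -8/3281 ≈ -0.0024383)
30*(-183) + W = 30*(-183) - 8/3281 = -5490 - 8/3281 = -18012698/3281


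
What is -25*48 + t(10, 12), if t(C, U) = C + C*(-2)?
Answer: -1210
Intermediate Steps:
t(C, U) = -C (t(C, U) = C - 2*C = -C)
-25*48 + t(10, 12) = -25*48 - 1*10 = -1200 - 10 = -1210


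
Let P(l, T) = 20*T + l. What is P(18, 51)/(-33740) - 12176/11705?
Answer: -42296803/39492670 ≈ -1.0710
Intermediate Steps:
P(l, T) = l + 20*T
P(18, 51)/(-33740) - 12176/11705 = (18 + 20*51)/(-33740) - 12176/11705 = (18 + 1020)*(-1/33740) - 12176*1/11705 = 1038*(-1/33740) - 12176/11705 = -519/16870 - 12176/11705 = -42296803/39492670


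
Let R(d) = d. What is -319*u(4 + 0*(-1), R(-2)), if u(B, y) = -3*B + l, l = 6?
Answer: 1914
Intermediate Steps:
u(B, y) = 6 - 3*B (u(B, y) = -3*B + 6 = 6 - 3*B)
-319*u(4 + 0*(-1), R(-2)) = -319*(6 - 3*(4 + 0*(-1))) = -319*(6 - 3*(4 + 0)) = -319*(6 - 3*4) = -319*(6 - 12) = -319*(-6) = 1914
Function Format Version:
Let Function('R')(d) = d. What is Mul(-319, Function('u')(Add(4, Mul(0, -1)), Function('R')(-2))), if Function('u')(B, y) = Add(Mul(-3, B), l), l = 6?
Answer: 1914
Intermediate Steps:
Function('u')(B, y) = Add(6, Mul(-3, B)) (Function('u')(B, y) = Add(Mul(-3, B), 6) = Add(6, Mul(-3, B)))
Mul(-319, Function('u')(Add(4, Mul(0, -1)), Function('R')(-2))) = Mul(-319, Add(6, Mul(-3, Add(4, Mul(0, -1))))) = Mul(-319, Add(6, Mul(-3, Add(4, 0)))) = Mul(-319, Add(6, Mul(-3, 4))) = Mul(-319, Add(6, -12)) = Mul(-319, -6) = 1914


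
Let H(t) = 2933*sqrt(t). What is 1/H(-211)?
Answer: -I*sqrt(211)/618863 ≈ -2.3472e-5*I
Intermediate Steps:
1/H(-211) = 1/(2933*sqrt(-211)) = 1/(2933*(I*sqrt(211))) = 1/(2933*I*sqrt(211)) = -I*sqrt(211)/618863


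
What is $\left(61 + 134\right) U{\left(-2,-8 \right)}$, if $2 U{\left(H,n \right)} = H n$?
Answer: $1560$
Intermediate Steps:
$U{\left(H,n \right)} = \frac{H n}{2}$
$\left(61 + 134\right) U{\left(-2,-8 \right)} = \left(61 + 134\right) \frac{1}{2} \left(-2\right) \left(-8\right) = 195 \cdot 8 = 1560$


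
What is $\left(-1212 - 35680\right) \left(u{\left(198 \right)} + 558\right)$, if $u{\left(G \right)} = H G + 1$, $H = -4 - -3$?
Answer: $-13318012$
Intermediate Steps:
$H = -1$ ($H = -4 + 3 = -1$)
$u{\left(G \right)} = 1 - G$ ($u{\left(G \right)} = - G + 1 = 1 - G$)
$\left(-1212 - 35680\right) \left(u{\left(198 \right)} + 558\right) = \left(-1212 - 35680\right) \left(\left(1 - 198\right) + 558\right) = - 36892 \left(\left(1 - 198\right) + 558\right) = - 36892 \left(-197 + 558\right) = \left(-36892\right) 361 = -13318012$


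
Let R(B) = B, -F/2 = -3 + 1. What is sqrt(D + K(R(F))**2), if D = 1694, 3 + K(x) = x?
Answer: sqrt(1695) ≈ 41.170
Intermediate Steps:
F = 4 (F = -2*(-3 + 1) = -2*(-2) = 4)
K(x) = -3 + x
sqrt(D + K(R(F))**2) = sqrt(1694 + (-3 + 4)**2) = sqrt(1694 + 1**2) = sqrt(1694 + 1) = sqrt(1695)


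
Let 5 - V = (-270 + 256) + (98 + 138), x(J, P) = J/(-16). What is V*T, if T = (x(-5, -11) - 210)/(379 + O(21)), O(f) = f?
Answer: 145607/1280 ≈ 113.76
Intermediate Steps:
x(J, P) = -J/16 (x(J, P) = J*(-1/16) = -J/16)
T = -671/1280 (T = (-1/16*(-5) - 210)/(379 + 21) = (5/16 - 210)/400 = -3355/16*1/400 = -671/1280 ≈ -0.52422)
V = -217 (V = 5 - ((-270 + 256) + (98 + 138)) = 5 - (-14 + 236) = 5 - 1*222 = 5 - 222 = -217)
V*T = -217*(-671/1280) = 145607/1280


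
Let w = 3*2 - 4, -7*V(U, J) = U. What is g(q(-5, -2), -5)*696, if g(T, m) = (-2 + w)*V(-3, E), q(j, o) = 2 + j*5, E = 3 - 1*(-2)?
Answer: 0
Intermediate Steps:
E = 5 (E = 3 + 2 = 5)
V(U, J) = -U/7
q(j, o) = 2 + 5*j
w = 2 (w = 6 - 4 = 2)
g(T, m) = 0 (g(T, m) = (-2 + 2)*(-⅐*(-3)) = 0*(3/7) = 0)
g(q(-5, -2), -5)*696 = 0*696 = 0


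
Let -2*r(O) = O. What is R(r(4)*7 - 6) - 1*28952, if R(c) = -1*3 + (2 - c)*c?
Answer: -29395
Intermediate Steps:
r(O) = -O/2
R(c) = -3 + c*(2 - c)
R(r(4)*7 - 6) - 1*28952 = (-3 - (-½*4*7 - 6)² + 2*(-½*4*7 - 6)) - 1*28952 = (-3 - (-2*7 - 6)² + 2*(-2*7 - 6)) - 28952 = (-3 - (-14 - 6)² + 2*(-14 - 6)) - 28952 = (-3 - 1*(-20)² + 2*(-20)) - 28952 = (-3 - 1*400 - 40) - 28952 = (-3 - 400 - 40) - 28952 = -443 - 28952 = -29395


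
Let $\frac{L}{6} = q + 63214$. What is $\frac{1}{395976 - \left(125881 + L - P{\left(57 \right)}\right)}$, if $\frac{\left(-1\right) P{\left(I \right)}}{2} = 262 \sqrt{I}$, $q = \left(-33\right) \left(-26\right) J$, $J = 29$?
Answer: $- \frac{258481}{66796776529} + \frac{524 \sqrt{57}}{66796776529} \approx -3.8104 \cdot 10^{-6}$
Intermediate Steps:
$q = 24882$ ($q = \left(-33\right) \left(-26\right) 29 = 858 \cdot 29 = 24882$)
$P{\left(I \right)} = - 524 \sqrt{I}$ ($P{\left(I \right)} = - 2 \cdot 262 \sqrt{I} = - 524 \sqrt{I}$)
$L = 528576$ ($L = 6 \left(24882 + 63214\right) = 6 \cdot 88096 = 528576$)
$\frac{1}{395976 - \left(125881 + L - P{\left(57 \right)}\right)} = \frac{1}{395976 - \left(528576 + 125881 + 524 \sqrt{57}\right)} = \frac{1}{395976 - \left(654457 + 524 \sqrt{57}\right)} = \frac{1}{-258481 - 524 \sqrt{57}}$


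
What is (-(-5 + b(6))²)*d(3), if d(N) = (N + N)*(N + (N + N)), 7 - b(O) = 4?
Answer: -216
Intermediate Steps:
b(O) = 3 (b(O) = 7 - 1*4 = 7 - 4 = 3)
d(N) = 6*N² (d(N) = (2*N)*(N + 2*N) = (2*N)*(3*N) = 6*N²)
(-(-5 + b(6))²)*d(3) = (-(-5 + 3)²)*(6*3²) = (-1*(-2)²)*(6*9) = -1*4*54 = -4*54 = -216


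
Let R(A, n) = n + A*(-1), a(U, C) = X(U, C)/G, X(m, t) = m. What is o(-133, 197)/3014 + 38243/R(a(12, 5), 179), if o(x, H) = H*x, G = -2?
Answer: 110417217/557590 ≈ 198.03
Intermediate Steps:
a(U, C) = -U/2 (a(U, C) = U/(-2) = U*(-1/2) = -U/2)
R(A, n) = n - A
o(-133, 197)/3014 + 38243/R(a(12, 5), 179) = (197*(-133))/3014 + 38243/(179 - (-1)*12/2) = -26201*1/3014 + 38243/(179 - 1*(-6)) = -26201/3014 + 38243/(179 + 6) = -26201/3014 + 38243/185 = 110417217/557590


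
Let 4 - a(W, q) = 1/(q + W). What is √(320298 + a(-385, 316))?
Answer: √1524957891/69 ≈ 565.95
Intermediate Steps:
a(W, q) = 4 - 1/(W + q) (a(W, q) = 4 - 1/(q + W) = 4 - 1/(W + q))
√(320298 + a(-385, 316)) = √(320298 + (-1 + 4*(-385) + 4*316)/(-385 + 316)) = √(320298 + (-1 - 1540 + 1264)/(-69)) = √(320298 - 1/69*(-277)) = √(320298 + 277/69) = √(22100839/69) = √1524957891/69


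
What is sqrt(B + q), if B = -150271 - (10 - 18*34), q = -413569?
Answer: 3*I*sqrt(62582) ≈ 750.49*I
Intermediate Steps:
B = -149669 (B = -150271 - (10 - 612) = -150271 - 1*(-602) = -150271 + 602 = -149669)
sqrt(B + q) = sqrt(-149669 - 413569) = sqrt(-563238) = 3*I*sqrt(62582)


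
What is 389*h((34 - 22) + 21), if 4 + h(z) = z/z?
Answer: -1167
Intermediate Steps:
h(z) = -3 (h(z) = -4 + z/z = -4 + 1 = -3)
389*h((34 - 22) + 21) = 389*(-3) = -1167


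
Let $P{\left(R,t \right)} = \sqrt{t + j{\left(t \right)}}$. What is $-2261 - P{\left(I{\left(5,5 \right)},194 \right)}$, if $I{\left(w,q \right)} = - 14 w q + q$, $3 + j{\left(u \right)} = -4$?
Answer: $-2261 - \sqrt{187} \approx -2274.7$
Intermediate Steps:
$j{\left(u \right)} = -7$ ($j{\left(u \right)} = -3 - 4 = -7$)
$I{\left(w,q \right)} = q - 14 q w$ ($I{\left(w,q \right)} = - 14 q w + q = q - 14 q w$)
$P{\left(R,t \right)} = \sqrt{-7 + t}$ ($P{\left(R,t \right)} = \sqrt{t - 7} = \sqrt{-7 + t}$)
$-2261 - P{\left(I{\left(5,5 \right)},194 \right)} = -2261 - \sqrt{-7 + 194} = -2261 - \sqrt{187}$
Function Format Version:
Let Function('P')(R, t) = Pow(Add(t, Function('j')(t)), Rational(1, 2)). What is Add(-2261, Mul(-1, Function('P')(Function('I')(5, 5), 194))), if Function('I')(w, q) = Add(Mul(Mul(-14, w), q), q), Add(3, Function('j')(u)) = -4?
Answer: Add(-2261, Mul(-1, Pow(187, Rational(1, 2)))) ≈ -2274.7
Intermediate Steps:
Function('j')(u) = -7 (Function('j')(u) = Add(-3, -4) = -7)
Function('I')(w, q) = Add(q, Mul(-14, q, w)) (Function('I')(w, q) = Add(Mul(-14, q, w), q) = Add(q, Mul(-14, q, w)))
Function('P')(R, t) = Pow(Add(-7, t), Rational(1, 2)) (Function('P')(R, t) = Pow(Add(t, -7), Rational(1, 2)) = Pow(Add(-7, t), Rational(1, 2)))
Add(-2261, Mul(-1, Function('P')(Function('I')(5, 5), 194))) = Add(-2261, Mul(-1, Pow(Add(-7, 194), Rational(1, 2)))) = Add(-2261, Mul(-1, Pow(187, Rational(1, 2))))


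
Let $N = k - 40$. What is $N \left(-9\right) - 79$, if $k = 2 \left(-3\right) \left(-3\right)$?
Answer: $119$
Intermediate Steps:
$k = 18$ ($k = \left(-6\right) \left(-3\right) = 18$)
$N = -22$ ($N = 18 - 40 = -22$)
$N \left(-9\right) - 79 = \left(-22\right) \left(-9\right) - 79 = 198 - 79 = 119$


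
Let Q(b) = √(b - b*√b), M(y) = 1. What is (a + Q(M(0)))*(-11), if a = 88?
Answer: -968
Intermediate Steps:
Q(b) = √(b - b^(3/2))
(a + Q(M(0)))*(-11) = (88 + √(1 - 1^(3/2)))*(-11) = (88 + √(1 - 1*1))*(-11) = (88 + √(1 - 1))*(-11) = (88 + √0)*(-11) = (88 + 0)*(-11) = 88*(-11) = -968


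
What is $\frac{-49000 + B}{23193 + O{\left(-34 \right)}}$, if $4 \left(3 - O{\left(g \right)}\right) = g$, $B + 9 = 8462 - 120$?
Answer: $- \frac{7394}{4219} \approx -1.7525$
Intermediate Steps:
$B = 8333$ ($B = -9 + \left(8462 - 120\right) = -9 + 8342 = 8333$)
$O{\left(g \right)} = 3 - \frac{g}{4}$
$\frac{-49000 + B}{23193 + O{\left(-34 \right)}} = \frac{-49000 + 8333}{23193 + \left(3 - - \frac{17}{2}\right)} = - \frac{40667}{23193 + \left(3 + \frac{17}{2}\right)} = - \frac{40667}{23193 + \frac{23}{2}} = - \frac{40667}{\frac{46409}{2}} = \left(-40667\right) \frac{2}{46409} = - \frac{7394}{4219}$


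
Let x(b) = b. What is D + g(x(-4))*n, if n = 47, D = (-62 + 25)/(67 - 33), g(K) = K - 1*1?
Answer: -8027/34 ≈ -236.09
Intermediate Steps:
g(K) = -1 + K (g(K) = K - 1 = -1 + K)
D = -37/34 ≈ -1.0882
D + g(x(-4))*n = -37/34 + (-1 - 4)*47 = -37/34 - 5*47 = -37/34 - 235 = -8027/34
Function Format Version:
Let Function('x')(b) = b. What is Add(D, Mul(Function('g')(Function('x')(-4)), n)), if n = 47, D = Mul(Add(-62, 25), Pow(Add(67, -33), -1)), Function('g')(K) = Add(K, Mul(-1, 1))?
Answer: Rational(-8027, 34) ≈ -236.09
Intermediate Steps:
Function('g')(K) = Add(-1, K) (Function('g')(K) = Add(K, -1) = Add(-1, K))
D = Rational(-37, 34) (D = Mul(-37, Pow(34, -1)) = Mul(-37, Rational(1, 34)) = Rational(-37, 34) ≈ -1.0882)
Add(D, Mul(Function('g')(Function('x')(-4)), n)) = Add(Rational(-37, 34), Mul(Add(-1, -4), 47)) = Add(Rational(-37, 34), Mul(-5, 47)) = Add(Rational(-37, 34), -235) = Rational(-8027, 34)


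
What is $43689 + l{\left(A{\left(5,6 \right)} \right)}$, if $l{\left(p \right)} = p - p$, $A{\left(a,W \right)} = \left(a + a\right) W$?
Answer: $43689$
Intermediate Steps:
$A{\left(a,W \right)} = 2 W a$ ($A{\left(a,W \right)} = 2 a W = 2 W a$)
$l{\left(p \right)} = 0$
$43689 + l{\left(A{\left(5,6 \right)} \right)} = 43689 + 0 = 43689$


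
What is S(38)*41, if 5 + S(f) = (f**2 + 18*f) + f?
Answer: 88601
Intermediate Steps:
S(f) = -5 + f**2 + 19*f (S(f) = -5 + ((f**2 + 18*f) + f) = -5 + (f**2 + 19*f) = -5 + f**2 + 19*f)
S(38)*41 = (-5 + 38**2 + 19*38)*41 = (-5 + 1444 + 722)*41 = 2161*41 = 88601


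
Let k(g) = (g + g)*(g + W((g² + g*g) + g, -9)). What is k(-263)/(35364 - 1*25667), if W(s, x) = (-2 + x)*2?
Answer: 149910/9697 ≈ 15.459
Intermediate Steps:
W(s, x) = -4 + 2*x
k(g) = 2*g*(-22 + g) (k(g) = (g + g)*(g + (-4 + 2*(-9))) = (2*g)*(g + (-4 - 18)) = (2*g)*(g - 22) = (2*g)*(-22 + g) = 2*g*(-22 + g))
k(-263)/(35364 - 1*25667) = (2*(-263)*(-22 - 263))/(35364 - 1*25667) = (2*(-263)*(-285))/(35364 - 25667) = 149910/9697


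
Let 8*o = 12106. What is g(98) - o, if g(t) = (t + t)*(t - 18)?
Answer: 56667/4 ≈ 14167.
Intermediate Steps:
o = 6053/4 (o = (⅛)*12106 = 6053/4 ≈ 1513.3)
g(t) = 2*t*(-18 + t) (g(t) = (2*t)*(-18 + t) = 2*t*(-18 + t))
g(98) - o = 2*98*(-18 + 98) - 1*6053/4 = 2*98*80 - 6053/4 = 15680 - 6053/4 = 56667/4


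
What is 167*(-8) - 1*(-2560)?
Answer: 1224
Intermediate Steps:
167*(-8) - 1*(-2560) = -1336 + 2560 = 1224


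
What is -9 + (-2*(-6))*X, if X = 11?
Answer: 123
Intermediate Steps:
-9 + (-2*(-6))*X = -9 - 2*(-6)*11 = -9 + 12*11 = -9 + 132 = 123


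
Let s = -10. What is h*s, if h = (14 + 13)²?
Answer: -7290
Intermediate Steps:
h = 729 (h = 27² = 729)
h*s = 729*(-10) = -7290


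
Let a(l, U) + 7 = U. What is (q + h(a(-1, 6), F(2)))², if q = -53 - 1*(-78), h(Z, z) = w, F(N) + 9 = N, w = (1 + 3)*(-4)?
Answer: 81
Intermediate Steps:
a(l, U) = -7 + U
w = -16 (w = 4*(-4) = -16)
F(N) = -9 + N
h(Z, z) = -16
q = 25 (q = -53 + 78 = 25)
(q + h(a(-1, 6), F(2)))² = (25 - 16)² = 9² = 81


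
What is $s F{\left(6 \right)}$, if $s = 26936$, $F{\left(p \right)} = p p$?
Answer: $969696$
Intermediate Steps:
$F{\left(p \right)} = p^{2}$
$s F{\left(6 \right)} = 26936 \cdot 6^{2} = 26936 \cdot 36 = 969696$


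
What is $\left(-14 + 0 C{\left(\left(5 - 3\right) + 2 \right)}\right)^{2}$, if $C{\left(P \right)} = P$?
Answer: $196$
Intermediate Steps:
$\left(-14 + 0 C{\left(\left(5 - 3\right) + 2 \right)}\right)^{2} = \left(-14 + 0 \left(\left(5 - 3\right) + 2\right)\right)^{2} = \left(-14 + 0 \left(2 + 2\right)\right)^{2} = \left(-14 + 0 \cdot 4\right)^{2} = \left(-14 + 0\right)^{2} = \left(-14\right)^{2} = 196$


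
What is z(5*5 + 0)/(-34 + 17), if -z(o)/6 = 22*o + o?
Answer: 3450/17 ≈ 202.94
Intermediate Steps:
z(o) = -138*o (z(o) = -6*(22*o + o) = -138*o)
z(5*5 + 0)/(-34 + 17) = (-138*(5*5 + 0))/(-34 + 17) = -138*(25 + 0)/(-17) = -138*25*(-1/17) = -3450*(-1/17) = 3450/17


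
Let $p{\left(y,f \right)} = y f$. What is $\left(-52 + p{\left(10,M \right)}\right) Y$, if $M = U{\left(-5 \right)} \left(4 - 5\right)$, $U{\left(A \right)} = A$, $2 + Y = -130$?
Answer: $264$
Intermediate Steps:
$Y = -132$ ($Y = -2 - 130 = -132$)
$M = 5$ ($M = - 5 \left(4 - 5\right) = \left(-5\right) \left(-1\right) = 5$)
$p{\left(y,f \right)} = f y$
$\left(-52 + p{\left(10,M \right)}\right) Y = \left(-52 + 5 \cdot 10\right) \left(-132\right) = \left(-52 + 50\right) \left(-132\right) = \left(-2\right) \left(-132\right) = 264$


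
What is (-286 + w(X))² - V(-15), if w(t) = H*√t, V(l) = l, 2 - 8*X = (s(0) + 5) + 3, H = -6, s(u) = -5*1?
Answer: 163613/2 + 858*I*√2 ≈ 81807.0 + 1213.4*I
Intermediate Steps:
s(u) = -5
X = -⅛ (X = ¼ - ((-5 + 5) + 3)/8 = ¼ - (0 + 3)/8 = ¼ - ⅛*3 = ¼ - 3/8 = -⅛ ≈ -0.12500)
w(t) = -6*√t
(-286 + w(X))² - V(-15) = (-286 - 3*I*√2/2)² - 1*(-15) = (-286 - 3*I*√2/2)² + 15 = 15 + (-286 - 3*I*√2/2)²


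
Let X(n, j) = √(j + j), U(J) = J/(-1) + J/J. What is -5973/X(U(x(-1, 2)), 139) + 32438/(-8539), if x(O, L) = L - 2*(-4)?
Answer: -32438/8539 - 5973*√278/278 ≈ -362.04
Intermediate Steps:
x(O, L) = 8 + L (x(O, L) = L + 8 = 8 + L)
U(J) = 1 - J (U(J) = J*(-1) + 1 = -J + 1 = 1 - J)
X(n, j) = √2*√j (X(n, j) = √(2*j) = √2*√j)
-5973/X(U(x(-1, 2)), 139) + 32438/(-8539) = -5973*√278/278 + 32438/(-8539) = -5973*√278/278 + 32438*(-1/8539) = -5973*√278/278 - 32438/8539 = -32438/8539 - 5973*√278/278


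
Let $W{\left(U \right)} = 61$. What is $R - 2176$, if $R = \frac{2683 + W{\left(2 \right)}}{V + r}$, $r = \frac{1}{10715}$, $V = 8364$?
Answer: $- \frac{194984285976}{89620261} \approx -2175.7$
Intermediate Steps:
$r = \frac{1}{10715} \approx 9.3327 \cdot 10^{-5}$
$R = \frac{29401960}{89620261}$ ($R = \frac{2683 + 61}{8364 + \frac{1}{10715}} = \frac{2744}{\frac{89620261}{10715}} = 2744 \cdot \frac{10715}{89620261} = \frac{29401960}{89620261} \approx 0.32807$)
$R - 2176 = \frac{29401960}{89620261} - 2176 = - \frac{194984285976}{89620261}$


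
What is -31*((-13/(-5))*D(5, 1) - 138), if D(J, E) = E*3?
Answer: 20181/5 ≈ 4036.2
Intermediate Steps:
D(J, E) = 3*E
-31*((-13/(-5))*D(5, 1) - 138) = -31*((-13/(-5))*(3*1) - 138) = -31*(-13*(-1/5)*3 - 138) = -31*((13/5)*3 - 138) = -31*(39/5 - 138) = -31*(-651/5) = 20181/5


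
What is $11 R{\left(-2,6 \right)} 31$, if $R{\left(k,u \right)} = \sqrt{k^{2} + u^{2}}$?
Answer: $682 \sqrt{10} \approx 2156.7$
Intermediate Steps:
$11 R{\left(-2,6 \right)} 31 = 11 \sqrt{\left(-2\right)^{2} + 6^{2}} \cdot 31 = 11 \sqrt{4 + 36} \cdot 31 = 11 \sqrt{40} \cdot 31 = 11 \cdot 2 \sqrt{10} \cdot 31 = 22 \sqrt{10} \cdot 31 = 682 \sqrt{10}$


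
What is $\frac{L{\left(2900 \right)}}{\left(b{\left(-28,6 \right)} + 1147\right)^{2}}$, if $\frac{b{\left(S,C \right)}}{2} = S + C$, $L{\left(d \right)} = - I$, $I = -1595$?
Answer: $\frac{1595}{1216609} \approx 0.001311$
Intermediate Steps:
$L{\left(d \right)} = 1595$ ($L{\left(d \right)} = \left(-1\right) \left(-1595\right) = 1595$)
$b{\left(S,C \right)} = 2 C + 2 S$ ($b{\left(S,C \right)} = 2 \left(S + C\right) = 2 \left(C + S\right) = 2 C + 2 S$)
$\frac{L{\left(2900 \right)}}{\left(b{\left(-28,6 \right)} + 1147\right)^{2}} = \frac{1595}{\left(\left(2 \cdot 6 + 2 \left(-28\right)\right) + 1147\right)^{2}} = \frac{1595}{\left(\left(12 - 56\right) + 1147\right)^{2}} = \frac{1595}{\left(-44 + 1147\right)^{2}} = \frac{1595}{1103^{2}} = \frac{1595}{1216609}$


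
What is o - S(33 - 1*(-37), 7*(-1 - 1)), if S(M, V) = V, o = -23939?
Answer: -23925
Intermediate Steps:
o - S(33 - 1*(-37), 7*(-1 - 1)) = -23939 - 7*(-1 - 1) = -23939 - 7*(-2) = -23939 - 1*(-14) = -23939 + 14 = -23925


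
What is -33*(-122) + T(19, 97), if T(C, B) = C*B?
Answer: 5869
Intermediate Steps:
T(C, B) = B*C
-33*(-122) + T(19, 97) = -33*(-122) + 97*19 = 4026 + 1843 = 5869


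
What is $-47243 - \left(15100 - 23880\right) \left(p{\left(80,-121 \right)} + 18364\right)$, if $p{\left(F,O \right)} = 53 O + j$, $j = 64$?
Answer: $105444457$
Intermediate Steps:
$p{\left(F,O \right)} = 64 + 53 O$ ($p{\left(F,O \right)} = 53 O + 64 = 64 + 53 O$)
$-47243 - \left(15100 - 23880\right) \left(p{\left(80,-121 \right)} + 18364\right) = -47243 - \left(15100 - 23880\right) \left(\left(64 + 53 \left(-121\right)\right) + 18364\right) = -47243 - - 8780 \left(\left(64 - 6413\right) + 18364\right) = -47243 - - 8780 \left(-6349 + 18364\right) = -47243 - \left(-8780\right) 12015 = -47243 - -105491700 = -47243 + 105491700 = 105444457$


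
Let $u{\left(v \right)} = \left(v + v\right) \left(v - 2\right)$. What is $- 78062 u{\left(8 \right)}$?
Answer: $-7493952$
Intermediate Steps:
$u{\left(v \right)} = 2 v \left(-2 + v\right)$
$- 78062 u{\left(8 \right)} = - 78062 \cdot 2 \cdot 8 \left(-2 + 8\right) = - 78062 \cdot 2 \cdot 8 \cdot 6 = \left(-78062\right) 96 = -7493952$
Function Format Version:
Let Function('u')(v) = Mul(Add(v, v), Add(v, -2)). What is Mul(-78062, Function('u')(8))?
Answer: -7493952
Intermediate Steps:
Function('u')(v) = Mul(2, v, Add(-2, v)) (Function('u')(v) = Mul(Mul(2, v), Add(-2, v)) = Mul(2, v, Add(-2, v)))
Mul(-78062, Function('u')(8)) = Mul(-78062, Mul(2, 8, Add(-2, 8))) = Mul(-78062, Mul(2, 8, 6)) = Mul(-78062, 96) = -7493952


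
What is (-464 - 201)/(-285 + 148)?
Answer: 665/137 ≈ 4.8540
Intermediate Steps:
(-464 - 201)/(-285 + 148) = -665/(-137) = -665*(-1/137) = 665/137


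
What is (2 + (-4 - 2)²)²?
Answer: 1444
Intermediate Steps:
(2 + (-4 - 2)²)² = (2 + (-6)²)² = (2 + 36)² = 38² = 1444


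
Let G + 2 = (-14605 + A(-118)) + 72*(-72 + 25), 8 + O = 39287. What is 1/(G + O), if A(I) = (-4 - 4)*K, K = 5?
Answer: 1/21248 ≈ 4.7063e-5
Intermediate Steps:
O = 39279 (O = -8 + 39287 = 39279)
A(I) = -40 (A(I) = (-4 - 4)*5 = -8*5 = -40)
G = -18031 (G = -2 + ((-14605 - 40) + 72*(-72 + 25)) = -2 + (-14645 + 72*(-47)) = -2 + (-14645 - 3384) = -2 - 18029 = -18031)
1/(G + O) = 1/(-18031 + 39279) = 1/21248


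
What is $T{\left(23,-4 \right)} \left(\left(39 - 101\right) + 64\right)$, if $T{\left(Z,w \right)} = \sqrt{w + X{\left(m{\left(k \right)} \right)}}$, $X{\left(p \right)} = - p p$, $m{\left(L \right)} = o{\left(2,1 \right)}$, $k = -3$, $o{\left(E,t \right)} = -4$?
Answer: $4 i \sqrt{5} \approx 8.9443 i$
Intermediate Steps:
$m{\left(L \right)} = -4$
$X{\left(p \right)} = - p^{2}$
$T{\left(Z,w \right)} = \sqrt{-16 + w}$ ($T{\left(Z,w \right)} = \sqrt{w - \left(-4\right)^{2}} = \sqrt{w - 16} = \sqrt{-16 + w}$)
$T{\left(23,-4 \right)} \left(\left(39 - 101\right) + 64\right) = \sqrt{-16 - 4} \left(\left(39 - 101\right) + 64\right) = \sqrt{-20} \left(-62 + 64\right) = 2 i \sqrt{5} \cdot 2 = 4 i \sqrt{5}$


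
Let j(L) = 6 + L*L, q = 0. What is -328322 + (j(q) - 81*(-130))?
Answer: -317786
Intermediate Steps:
j(L) = 6 + L²
-328322 + (j(q) - 81*(-130)) = -328322 + ((6 + 0²) - 81*(-130)) = -328322 + ((6 + 0) + 10530) = -328322 + (6 + 10530) = -328322 + 10536 = -317786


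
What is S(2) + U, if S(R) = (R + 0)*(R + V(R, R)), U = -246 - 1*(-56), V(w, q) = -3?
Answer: -192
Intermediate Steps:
U = -190 (U = -246 + 56 = -190)
S(R) = R*(-3 + R) (S(R) = (R + 0)*(R - 3) = R*(-3 + R))
S(2) + U = 2*(-3 + 2) - 190 = 2*(-1) - 190 = -2 - 190 = -192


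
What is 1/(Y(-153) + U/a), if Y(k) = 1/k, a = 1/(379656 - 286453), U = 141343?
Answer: 153/2015559519236 ≈ 7.5909e-11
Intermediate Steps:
a = 1/93203 ≈ 1.0729e-5
1/(Y(-153) + U/a) = 1/(1/(-153) + 141343/(1/93203)) = 1/(-1/153 + 141343*93203) = 1/(-1/153 + 13173591629) = 1/(2015559519236/153) = 153/2015559519236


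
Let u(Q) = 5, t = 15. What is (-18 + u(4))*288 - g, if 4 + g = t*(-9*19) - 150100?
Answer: 148925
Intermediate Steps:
g = -152669 (g = -4 + (15*(-9*19) - 150100) = -4 + (15*(-171) - 150100) = -4 + (-2565 - 150100) = -4 - 152665 = -152669)
(-18 + u(4))*288 - g = (-18 + 5)*288 - 1*(-152669) = -13*288 + 152669 = -3744 + 152669 = 148925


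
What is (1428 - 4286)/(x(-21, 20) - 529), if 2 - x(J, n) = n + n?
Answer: 2858/567 ≈ 5.0406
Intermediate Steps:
x(J, n) = 2 - 2*n (x(J, n) = 2 - (n + n) = 2 - 2*n)
(1428 - 4286)/(x(-21, 20) - 529) = (1428 - 4286)/((2 - 2*20) - 529) = -2858/((2 - 40) - 529) = -2858/(-38 - 529) = -2858/(-567) = -2858*(-1/567) = 2858/567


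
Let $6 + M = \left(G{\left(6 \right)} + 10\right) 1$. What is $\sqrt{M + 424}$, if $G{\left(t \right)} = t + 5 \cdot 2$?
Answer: $2 \sqrt{111} \approx 21.071$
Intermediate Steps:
$G{\left(t \right)} = 10 + t$ ($G{\left(t \right)} = t + 10 = 10 + t$)
$M = 20$ ($M = -6 + \left(\left(10 + 6\right) + 10\right) 1 = -6 + \left(16 + 10\right) 1 = -6 + 26 \cdot 1 = -6 + 26 = 20$)
$\sqrt{M + 424} = \sqrt{20 + 424} = \sqrt{444} = 2 \sqrt{111}$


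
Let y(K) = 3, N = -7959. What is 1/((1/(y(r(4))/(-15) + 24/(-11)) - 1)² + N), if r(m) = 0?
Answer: -17161/136549803 ≈ -0.00012568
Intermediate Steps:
1/((1/(y(r(4))/(-15) + 24/(-11)) - 1)² + N) = 1/((1/(3/(-15) + 24/(-11)) - 1)² - 7959) = 1/((1/(3*(-1/15) + 24*(-1/11)) - 1)² - 7959) = 1/((1/(-⅕ - 24/11) - 1)² - 7959) = 1/((1/(-131/55) - 1)² - 7959) = 1/((-55/131 - 1)² - 7959) = 1/((-186/131)² - 7959) = 1/(34596/17161 - 7959) = 1/(-136549803/17161) = -17161/136549803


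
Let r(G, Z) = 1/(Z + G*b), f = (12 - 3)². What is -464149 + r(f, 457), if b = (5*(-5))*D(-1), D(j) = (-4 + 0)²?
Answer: -14826311508/31943 ≈ -4.6415e+5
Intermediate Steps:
D(j) = 16 (D(j) = (-4)² = 16)
b = -400 (b = (5*(-5))*16 = -25*16 = -400)
f = 81 (f = 9² = 81)
r(G, Z) = 1/(Z - 400*G) (r(G, Z) = 1/(Z + G*(-400)) = 1/(Z - 400*G))
-464149 + r(f, 457) = -464149 - 1/(-1*457 + 400*81) = -464149 - 1/(-457 + 32400) = -464149 - 1/31943 = -14826311508/31943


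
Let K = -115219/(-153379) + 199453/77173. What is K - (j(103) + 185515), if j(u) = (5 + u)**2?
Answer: -2333912649445919/11836717567 ≈ -1.9718e+5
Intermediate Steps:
K = 39483697574/11836717567 (K = -115219*(-1/153379) + 199453*(1/77173) = 115219/153379 + 199453/77173 = 39483697574/11836717567 ≈ 3.3357)
K - (j(103) + 185515) = 39483697574/11836717567 - ((5 + 103)**2 + 185515) = 39483697574/11836717567 - (108**2 + 185515) = 39483697574/11836717567 - (11664 + 185515) = 39483697574/11836717567 - 1*197179 = 39483697574/11836717567 - 197179 = -2333912649445919/11836717567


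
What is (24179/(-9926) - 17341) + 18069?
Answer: 7201949/9926 ≈ 725.56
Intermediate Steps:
(24179/(-9926) - 17341) + 18069 = (24179*(-1/9926) - 17341) + 18069 = (-24179/9926 - 17341) + 18069 = -172150945/9926 + 18069 = 7201949/9926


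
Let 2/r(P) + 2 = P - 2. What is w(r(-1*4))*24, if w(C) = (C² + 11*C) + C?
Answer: -141/2 ≈ -70.500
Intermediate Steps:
r(P) = 2/(-4 + P) (r(P) = 2/(-2 + (P - 2)) = 2/(-2 + (-2 + P)) = 2/(-4 + P))
w(C) = C² + 12*C
w(r(-1*4))*24 = ((2/(-4 - 1*4))*(12 + 2/(-4 - 1*4)))*24 = ((2/(-4 - 4))*(12 + 2/(-4 - 4)))*24 = ((2/(-8))*(12 + 2/(-8)))*24 = ((2*(-⅛))*(12 + 2*(-⅛)))*24 = -(12 - ¼)/4*24 = -¼*47/4*24 = -47/16*24 = -141/2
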